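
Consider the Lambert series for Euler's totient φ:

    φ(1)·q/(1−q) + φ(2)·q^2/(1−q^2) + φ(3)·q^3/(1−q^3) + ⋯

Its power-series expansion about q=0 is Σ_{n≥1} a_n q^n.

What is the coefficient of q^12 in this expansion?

q^12  k|12↦φ(k): 12:4 6:2 4:2 3:2 2:1 1:1  a_12=12

a_12 = 12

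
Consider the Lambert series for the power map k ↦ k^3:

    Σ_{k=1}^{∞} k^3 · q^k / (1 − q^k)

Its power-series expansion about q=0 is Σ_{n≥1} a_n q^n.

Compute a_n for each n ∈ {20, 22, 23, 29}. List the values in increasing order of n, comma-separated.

9198, 11988, 12168, 24390

q^20  k|20↦f(k): 1:1 2:8 4:64 5:125 10:1000 20:8000  a_20=9198
n=22: 1·22 2·11 11·2 22·1  f→[1+8+1331+10648]=11988
n=23: 1·23 23·1  f→[1+12167]=12168
d|29:{1,29}  Σf=1+24389=24390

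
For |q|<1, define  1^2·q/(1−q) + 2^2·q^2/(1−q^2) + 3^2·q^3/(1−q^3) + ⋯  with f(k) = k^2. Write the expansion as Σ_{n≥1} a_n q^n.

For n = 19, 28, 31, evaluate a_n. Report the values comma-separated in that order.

n=19: 19·1 1·19  f→[361+1]=362
n=28: 28·1 14·2 7·4 4·7 2·14 1·28  f→[784+196+49+16+4+1]=1050
d|31:{31,1}  Σf=961+1=962

362, 1050, 962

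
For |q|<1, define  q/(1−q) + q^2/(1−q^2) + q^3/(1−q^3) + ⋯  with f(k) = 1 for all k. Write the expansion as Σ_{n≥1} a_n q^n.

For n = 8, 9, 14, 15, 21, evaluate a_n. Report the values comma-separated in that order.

q^8  k|8↦f(k): 8:1 4:1 2:1 1:1  a_8=4
[q^9] f(9)=1,f(3)=1,f(1)=1 ⇒ 3
d|14:{14,7,2,1}  Σf=1+1+1+1=4
d|15:{15,5,3,1}  Σf=1+1+1+1=4
n=21: 1·21 3·7 7·3 21·1  f→[1+1+1+1]=4

4, 3, 4, 4, 4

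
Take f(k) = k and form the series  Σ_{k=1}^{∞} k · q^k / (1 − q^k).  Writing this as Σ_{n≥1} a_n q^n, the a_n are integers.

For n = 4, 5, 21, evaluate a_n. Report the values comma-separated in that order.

7, 6, 32

[q^4] f(1)=1,f(2)=2,f(4)=4 ⇒ 7
d|5:{5,1}  Σf=5+1=6
q^21  k|21↦f(k): 1:1 3:3 7:7 21:21  a_21=32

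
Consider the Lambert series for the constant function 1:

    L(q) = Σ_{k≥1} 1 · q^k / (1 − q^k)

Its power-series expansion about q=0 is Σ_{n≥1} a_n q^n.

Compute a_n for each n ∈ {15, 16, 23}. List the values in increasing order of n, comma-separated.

n=15: 1·15 3·5 5·3 15·1  f→[1+1+1+1]=4
d|16:{1,2,4,8,16}  Σf=1+1+1+1+1=5
n=23: 23·1 1·23  f→[1+1]=2

4, 5, 2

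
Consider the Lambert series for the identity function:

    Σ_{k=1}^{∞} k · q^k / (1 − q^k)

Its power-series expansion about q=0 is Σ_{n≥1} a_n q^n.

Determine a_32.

a_32 = 63

d|32:{32,16,8,4,2,1}  Σf=32+16+8+4+2+1=63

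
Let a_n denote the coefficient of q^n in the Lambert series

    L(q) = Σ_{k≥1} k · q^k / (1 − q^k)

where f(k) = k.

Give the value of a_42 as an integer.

d|42:{1,2,3,6,7,14,21,42}  Σf=1+2+3+6+7+14+21+42=96

a_42 = 96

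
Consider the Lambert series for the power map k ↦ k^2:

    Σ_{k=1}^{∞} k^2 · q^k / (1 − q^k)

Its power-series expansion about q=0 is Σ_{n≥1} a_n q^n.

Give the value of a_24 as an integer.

n=24: 24·1 12·2 8·3 6·4 4·6 3·8 2·12 1·24  f→[576+144+64+36+16+9+4+1]=850

a_24 = 850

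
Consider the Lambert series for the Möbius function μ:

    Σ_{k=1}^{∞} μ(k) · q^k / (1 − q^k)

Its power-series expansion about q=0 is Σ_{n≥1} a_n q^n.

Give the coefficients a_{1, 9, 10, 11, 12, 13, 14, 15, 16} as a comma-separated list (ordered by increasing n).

1, 0, 0, 0, 0, 0, 0, 0, 0

q^1  k|1↦μ(k): 1:1  a_1=1
q^9  k|9↦μ(k): 1:1 3:-1 9:0  a_9=0
[q^10] μ(10)=1,μ(5)=-1,μ(2)=-1,μ(1)=1 ⇒ 0
q^11  k|11↦μ(k): 1:1 11:-1  a_11=0
n=12: 12·1 6·2 4·3 3·4 2·6 1·12  μ→[0+1+0+(-1)+(-1)+1]=0
d|13:{1,13}  Σμ=1+(-1)=0
q^14  k|14↦μ(k): 14:1 7:-1 2:-1 1:1  a_14=0
[q^15] μ(15)=1,μ(5)=-1,μ(3)=-1,μ(1)=1 ⇒ 0
[q^16] μ(1)=1,μ(2)=-1,μ(4)=0,μ(8)=0,μ(16)=0 ⇒ 0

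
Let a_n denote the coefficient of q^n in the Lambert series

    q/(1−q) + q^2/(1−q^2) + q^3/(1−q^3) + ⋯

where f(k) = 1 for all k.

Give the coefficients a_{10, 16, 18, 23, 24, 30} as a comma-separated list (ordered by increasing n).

[q^10] f(10)=1,f(5)=1,f(2)=1,f(1)=1 ⇒ 4
[q^16] f(1)=1,f(2)=1,f(4)=1,f(8)=1,f(16)=1 ⇒ 5
[q^18] f(1)=1,f(2)=1,f(3)=1,f(6)=1,f(9)=1,f(18)=1 ⇒ 6
q^23  k|23↦f(k): 23:1 1:1  a_23=2
[q^24] f(1)=1,f(2)=1,f(3)=1,f(4)=1,f(6)=1,f(8)=1,f(12)=1,f(24)=1 ⇒ 8
q^30  k|30↦f(k): 30:1 15:1 10:1 6:1 5:1 3:1 2:1 1:1  a_30=8

4, 5, 6, 2, 8, 8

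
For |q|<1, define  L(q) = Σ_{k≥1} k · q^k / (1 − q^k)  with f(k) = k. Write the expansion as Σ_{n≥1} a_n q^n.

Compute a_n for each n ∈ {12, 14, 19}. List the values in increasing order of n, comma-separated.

d|12:{1,2,3,4,6,12}  Σf=1+2+3+4+6+12=28
[q^14] f(14)=14,f(7)=7,f(2)=2,f(1)=1 ⇒ 24
n=19: 19·1 1·19  f→[19+1]=20

28, 24, 20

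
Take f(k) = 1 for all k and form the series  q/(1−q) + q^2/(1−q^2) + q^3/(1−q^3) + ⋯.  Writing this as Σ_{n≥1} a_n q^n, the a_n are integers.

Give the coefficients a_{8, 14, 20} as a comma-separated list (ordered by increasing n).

4, 4, 6

n=8: 1·8 2·4 4·2 8·1  f→[1+1+1+1]=4
[q^14] f(14)=1,f(7)=1,f(2)=1,f(1)=1 ⇒ 4
[q^20] f(1)=1,f(2)=1,f(4)=1,f(5)=1,f(10)=1,f(20)=1 ⇒ 6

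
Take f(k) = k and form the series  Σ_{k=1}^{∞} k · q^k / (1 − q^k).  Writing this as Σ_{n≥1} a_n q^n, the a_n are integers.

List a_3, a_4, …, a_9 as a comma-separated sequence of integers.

n=3: 3·1 1·3  f→[3+1]=4
q^4  k|4↦f(k): 1:1 2:2 4:4  a_4=7
[q^5] f(5)=5,f(1)=1 ⇒ 6
d|6:{1,2,3,6}  Σf=1+2+3+6=12
d|7:{1,7}  Σf=1+7=8
[q^8] f(1)=1,f(2)=2,f(4)=4,f(8)=8 ⇒ 15
n=9: 9·1 3·3 1·9  f→[9+3+1]=13

4, 7, 6, 12, 8, 15, 13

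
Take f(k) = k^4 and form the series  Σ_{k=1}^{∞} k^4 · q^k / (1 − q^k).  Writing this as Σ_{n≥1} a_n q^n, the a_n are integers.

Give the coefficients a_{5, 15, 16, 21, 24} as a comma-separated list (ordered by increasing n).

q^5  k|5↦f(k): 5:625 1:1  a_5=626
[q^15] f(15)=50625,f(5)=625,f(3)=81,f(1)=1 ⇒ 51332
[q^16] f(1)=1,f(2)=16,f(4)=256,f(8)=4096,f(16)=65536 ⇒ 69905
q^21  k|21↦f(k): 1:1 3:81 7:2401 21:194481  a_21=196964
n=24: 24·1 12·2 8·3 6·4 4·6 3·8 2·12 1·24  f→[331776+20736+4096+1296+256+81+16+1]=358258

626, 51332, 69905, 196964, 358258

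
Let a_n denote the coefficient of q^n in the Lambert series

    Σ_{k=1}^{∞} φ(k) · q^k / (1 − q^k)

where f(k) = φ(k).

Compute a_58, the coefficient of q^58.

[q^58] φ(1)=1,φ(2)=1,φ(29)=28,φ(58)=28 ⇒ 58

a_58 = 58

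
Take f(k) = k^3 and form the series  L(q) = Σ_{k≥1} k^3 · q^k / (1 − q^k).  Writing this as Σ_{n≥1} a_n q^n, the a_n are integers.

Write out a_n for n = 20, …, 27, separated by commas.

9198, 9632, 11988, 12168, 16380, 15751, 19782, 20440

n=20: 1·20 2·10 4·5 5·4 10·2 20·1  f→[1+8+64+125+1000+8000]=9198
n=21: 21·1 7·3 3·7 1·21  f→[9261+343+27+1]=9632
q^22  k|22↦f(k): 22:10648 11:1331 2:8 1:1  a_22=11988
d|23:{1,23}  Σf=1+12167=12168
[q^24] f(24)=13824,f(12)=1728,f(8)=512,f(6)=216,f(4)=64,f(3)=27,f(2)=8,f(1)=1 ⇒ 16380
q^25  k|25↦f(k): 25:15625 5:125 1:1  a_25=15751
[q^26] f(26)=17576,f(13)=2197,f(2)=8,f(1)=1 ⇒ 19782
[q^27] f(27)=19683,f(9)=729,f(3)=27,f(1)=1 ⇒ 20440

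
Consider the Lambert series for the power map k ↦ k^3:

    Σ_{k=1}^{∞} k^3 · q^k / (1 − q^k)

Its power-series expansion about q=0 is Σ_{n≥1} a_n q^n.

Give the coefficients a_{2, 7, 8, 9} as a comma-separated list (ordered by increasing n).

n=2: 1·2 2·1  f→[1+8]=9
[q^7] f(1)=1,f(7)=343 ⇒ 344
d|8:{1,2,4,8}  Σf=1+8+64+512=585
[q^9] f(9)=729,f(3)=27,f(1)=1 ⇒ 757

9, 344, 585, 757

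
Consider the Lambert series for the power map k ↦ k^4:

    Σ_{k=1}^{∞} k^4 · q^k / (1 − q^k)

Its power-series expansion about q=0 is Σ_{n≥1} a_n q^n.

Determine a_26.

n=26: 1·26 2·13 13·2 26·1  f→[1+16+28561+456976]=485554

a_26 = 485554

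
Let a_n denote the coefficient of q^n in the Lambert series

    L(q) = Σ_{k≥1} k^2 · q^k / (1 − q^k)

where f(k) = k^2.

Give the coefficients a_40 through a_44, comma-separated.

q^40  k|40↦f(k): 1:1 2:4 4:16 5:25 8:64 10:100 20:400 40:1600  a_40=2210
d|41:{41,1}  Σf=1681+1=1682
q^42  k|42↦f(k): 1:1 2:4 3:9 6:36 7:49 14:196 21:441 42:1764  a_42=2500
d|43:{43,1}  Σf=1849+1=1850
q^44  k|44↦f(k): 44:1936 22:484 11:121 4:16 2:4 1:1  a_44=2562

2210, 1682, 2500, 1850, 2562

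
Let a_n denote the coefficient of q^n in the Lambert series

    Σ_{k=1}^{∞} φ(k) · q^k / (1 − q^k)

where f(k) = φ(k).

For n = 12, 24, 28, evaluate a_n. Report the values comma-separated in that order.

n=12: 12·1 6·2 4·3 3·4 2·6 1·12  φ→[4+2+2+2+1+1]=12
n=24: 24·1 12·2 8·3 6·4 4·6 3·8 2·12 1·24  φ→[8+4+4+2+2+2+1+1]=24
n=28: 1·28 2·14 4·7 7·4 14·2 28·1  φ→[1+1+2+6+6+12]=28

12, 24, 28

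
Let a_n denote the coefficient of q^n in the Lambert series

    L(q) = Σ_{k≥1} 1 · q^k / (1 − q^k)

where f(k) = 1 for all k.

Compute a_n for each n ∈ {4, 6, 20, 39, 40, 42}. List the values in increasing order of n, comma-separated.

[q^4] f(1)=1,f(2)=1,f(4)=1 ⇒ 3
n=6: 6·1 3·2 2·3 1·6  f→[1+1+1+1]=4
n=20: 1·20 2·10 4·5 5·4 10·2 20·1  f→[1+1+1+1+1+1]=6
d|39:{39,13,3,1}  Σf=1+1+1+1=4
d|40:{1,2,4,5,8,10,20,40}  Σf=1+1+1+1+1+1+1+1=8
q^42  k|42↦f(k): 1:1 2:1 3:1 6:1 7:1 14:1 21:1 42:1  a_42=8

3, 4, 6, 4, 8, 8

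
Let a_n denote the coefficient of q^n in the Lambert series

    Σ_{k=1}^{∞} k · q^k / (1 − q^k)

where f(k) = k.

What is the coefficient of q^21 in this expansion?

a_21 = 32

n=21: 1·21 3·7 7·3 21·1  f→[1+3+7+21]=32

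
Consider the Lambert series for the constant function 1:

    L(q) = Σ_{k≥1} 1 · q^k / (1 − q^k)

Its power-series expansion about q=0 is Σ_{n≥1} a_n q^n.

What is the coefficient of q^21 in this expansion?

a_21 = 4

q^21  k|21↦f(k): 21:1 7:1 3:1 1:1  a_21=4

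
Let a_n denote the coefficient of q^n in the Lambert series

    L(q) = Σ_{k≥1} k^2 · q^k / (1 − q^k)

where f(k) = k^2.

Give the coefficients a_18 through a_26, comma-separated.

455, 362, 546, 500, 610, 530, 850, 651, 850

d|18:{18,9,6,3,2,1}  Σf=324+81+36+9+4+1=455
n=19: 19·1 1·19  f→[361+1]=362
n=20: 20·1 10·2 5·4 4·5 2·10 1·20  f→[400+100+25+16+4+1]=546
[q^21] f(1)=1,f(3)=9,f(7)=49,f(21)=441 ⇒ 500
[q^22] f(22)=484,f(11)=121,f(2)=4,f(1)=1 ⇒ 610
q^23  k|23↦f(k): 1:1 23:529  a_23=530
q^24  k|24↦f(k): 1:1 2:4 3:9 4:16 6:36 8:64 12:144 24:576  a_24=850
[q^25] f(1)=1,f(5)=25,f(25)=625 ⇒ 651
q^26  k|26↦f(k): 26:676 13:169 2:4 1:1  a_26=850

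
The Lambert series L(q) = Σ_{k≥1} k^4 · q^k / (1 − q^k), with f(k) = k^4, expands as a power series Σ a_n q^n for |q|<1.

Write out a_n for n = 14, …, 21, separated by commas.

40834, 51332, 69905, 83522, 112931, 130322, 170898, 196964

n=14: 1·14 2·7 7·2 14·1  f→[1+16+2401+38416]=40834
[q^15] f(15)=50625,f(5)=625,f(3)=81,f(1)=1 ⇒ 51332
n=16: 16·1 8·2 4·4 2·8 1·16  f→[65536+4096+256+16+1]=69905
[q^17] f(17)=83521,f(1)=1 ⇒ 83522
d|18:{1,2,3,6,9,18}  Σf=1+16+81+1296+6561+104976=112931
q^19  k|19↦f(k): 19:130321 1:1  a_19=130322
q^20  k|20↦f(k): 20:160000 10:10000 5:625 4:256 2:16 1:1  a_20=170898
d|21:{21,7,3,1}  Σf=194481+2401+81+1=196964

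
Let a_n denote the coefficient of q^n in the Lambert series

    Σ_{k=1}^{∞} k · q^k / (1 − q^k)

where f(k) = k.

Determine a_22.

a_22 = 36

[q^22] f(1)=1,f(2)=2,f(11)=11,f(22)=22 ⇒ 36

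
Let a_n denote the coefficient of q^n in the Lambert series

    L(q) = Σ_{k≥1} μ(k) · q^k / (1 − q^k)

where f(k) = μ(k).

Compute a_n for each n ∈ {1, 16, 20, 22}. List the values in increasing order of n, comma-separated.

1, 0, 0, 0

q^1  k|1↦μ(k): 1:1  a_1=1
n=16: 16·1 8·2 4·4 2·8 1·16  μ→[0+0+0+(-1)+1]=0
[q^20] μ(1)=1,μ(2)=-1,μ(4)=0,μ(5)=-1,μ(10)=1,μ(20)=0 ⇒ 0
q^22  k|22↦μ(k): 1:1 2:-1 11:-1 22:1  a_22=0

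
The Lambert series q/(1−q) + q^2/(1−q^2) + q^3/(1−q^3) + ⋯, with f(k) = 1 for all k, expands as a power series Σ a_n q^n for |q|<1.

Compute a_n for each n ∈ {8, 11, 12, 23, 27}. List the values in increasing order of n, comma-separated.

d|8:{8,4,2,1}  Σf=1+1+1+1=4
d|11:{11,1}  Σf=1+1=2
n=12: 1·12 2·6 3·4 4·3 6·2 12·1  f→[1+1+1+1+1+1]=6
n=23: 1·23 23·1  f→[1+1]=2
n=27: 27·1 9·3 3·9 1·27  f→[1+1+1+1]=4

4, 2, 6, 2, 4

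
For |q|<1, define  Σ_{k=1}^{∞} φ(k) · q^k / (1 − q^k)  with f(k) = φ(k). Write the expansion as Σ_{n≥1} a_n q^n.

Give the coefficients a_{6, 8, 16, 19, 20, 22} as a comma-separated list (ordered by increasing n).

n=6: 6·1 3·2 2·3 1·6  φ→[2+2+1+1]=6
n=8: 8·1 4·2 2·4 1·8  φ→[4+2+1+1]=8
q^16  k|16↦φ(k): 16:8 8:4 4:2 2:1 1:1  a_16=16
[q^19] φ(19)=18,φ(1)=1 ⇒ 19
q^20  k|20↦φ(k): 20:8 10:4 5:4 4:2 2:1 1:1  a_20=20
[q^22] φ(1)=1,φ(2)=1,φ(11)=10,φ(22)=10 ⇒ 22

6, 8, 16, 19, 20, 22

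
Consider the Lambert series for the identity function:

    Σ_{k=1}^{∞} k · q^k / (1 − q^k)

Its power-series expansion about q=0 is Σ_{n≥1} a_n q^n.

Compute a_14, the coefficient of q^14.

a_14 = 24

q^14  k|14↦f(k): 1:1 2:2 7:7 14:14  a_14=24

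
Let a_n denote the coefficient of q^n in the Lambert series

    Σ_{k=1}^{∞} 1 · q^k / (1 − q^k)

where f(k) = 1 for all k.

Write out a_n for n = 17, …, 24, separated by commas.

2, 6, 2, 6, 4, 4, 2, 8

n=17: 17·1 1·17  f→[1+1]=2
d|18:{18,9,6,3,2,1}  Σf=1+1+1+1+1+1=6
[q^19] f(1)=1,f(19)=1 ⇒ 2
n=20: 20·1 10·2 5·4 4·5 2·10 1·20  f→[1+1+1+1+1+1]=6
q^21  k|21↦f(k): 1:1 3:1 7:1 21:1  a_21=4
q^22  k|22↦f(k): 1:1 2:1 11:1 22:1  a_22=4
d|23:{23,1}  Σf=1+1=2
q^24  k|24↦f(k): 24:1 12:1 8:1 6:1 4:1 3:1 2:1 1:1  a_24=8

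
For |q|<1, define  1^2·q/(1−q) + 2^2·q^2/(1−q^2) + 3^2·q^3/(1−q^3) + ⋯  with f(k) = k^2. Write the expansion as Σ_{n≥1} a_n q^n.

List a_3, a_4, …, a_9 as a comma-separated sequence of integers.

10, 21, 26, 50, 50, 85, 91

n=3: 1·3 3·1  f→[1+9]=10
n=4: 4·1 2·2 1·4  f→[16+4+1]=21
n=5: 1·5 5·1  f→[1+25]=26
q^6  k|6↦f(k): 6:36 3:9 2:4 1:1  a_6=50
d|7:{7,1}  Σf=49+1=50
d|8:{8,4,2,1}  Σf=64+16+4+1=85
d|9:{1,3,9}  Σf=1+9+81=91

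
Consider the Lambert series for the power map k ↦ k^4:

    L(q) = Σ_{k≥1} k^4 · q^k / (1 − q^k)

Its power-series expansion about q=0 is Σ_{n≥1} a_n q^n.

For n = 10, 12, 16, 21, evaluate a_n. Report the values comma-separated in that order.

d|10:{1,2,5,10}  Σf=1+16+625+10000=10642
d|12:{12,6,4,3,2,1}  Σf=20736+1296+256+81+16+1=22386
q^16  k|16↦f(k): 1:1 2:16 4:256 8:4096 16:65536  a_16=69905
q^21  k|21↦f(k): 1:1 3:81 7:2401 21:194481  a_21=196964

10642, 22386, 69905, 196964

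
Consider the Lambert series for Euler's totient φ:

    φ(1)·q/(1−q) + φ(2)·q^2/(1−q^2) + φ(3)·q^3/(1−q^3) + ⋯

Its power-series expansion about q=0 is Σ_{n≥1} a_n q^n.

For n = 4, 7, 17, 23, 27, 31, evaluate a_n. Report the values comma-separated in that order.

[q^4] φ(4)=2,φ(2)=1,φ(1)=1 ⇒ 4
d|7:{7,1}  Σφ=6+1=7
q^17  k|17↦φ(k): 17:16 1:1  a_17=17
d|23:{23,1}  Σφ=22+1=23
n=27: 27·1 9·3 3·9 1·27  φ→[18+6+2+1]=27
d|31:{1,31}  Σφ=1+30=31

4, 7, 17, 23, 27, 31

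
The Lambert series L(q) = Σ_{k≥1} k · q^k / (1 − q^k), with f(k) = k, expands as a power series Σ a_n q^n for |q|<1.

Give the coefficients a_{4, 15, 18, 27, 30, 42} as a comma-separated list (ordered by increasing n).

7, 24, 39, 40, 72, 96

d|4:{4,2,1}  Σf=4+2+1=7
q^15  k|15↦f(k): 15:15 5:5 3:3 1:1  a_15=24
[q^18] f(1)=1,f(2)=2,f(3)=3,f(6)=6,f(9)=9,f(18)=18 ⇒ 39
d|27:{27,9,3,1}  Σf=27+9+3+1=40
d|30:{30,15,10,6,5,3,2,1}  Σf=30+15+10+6+5+3+2+1=72
d|42:{1,2,3,6,7,14,21,42}  Σf=1+2+3+6+7+14+21+42=96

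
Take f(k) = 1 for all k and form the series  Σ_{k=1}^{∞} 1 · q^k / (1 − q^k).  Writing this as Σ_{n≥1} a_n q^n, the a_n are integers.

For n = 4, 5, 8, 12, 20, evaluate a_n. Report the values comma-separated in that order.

[q^4] f(4)=1,f(2)=1,f(1)=1 ⇒ 3
[q^5] f(5)=1,f(1)=1 ⇒ 2
n=8: 8·1 4·2 2·4 1·8  f→[1+1+1+1]=4
n=12: 1·12 2·6 3·4 4·3 6·2 12·1  f→[1+1+1+1+1+1]=6
d|20:{1,2,4,5,10,20}  Σf=1+1+1+1+1+1=6

3, 2, 4, 6, 6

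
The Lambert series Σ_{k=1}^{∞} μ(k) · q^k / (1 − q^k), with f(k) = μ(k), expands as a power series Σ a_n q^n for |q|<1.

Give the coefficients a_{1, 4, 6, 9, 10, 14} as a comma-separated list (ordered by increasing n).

1, 0, 0, 0, 0, 0

[q^1] μ(1)=1 ⇒ 1
[q^4] μ(1)=1,μ(2)=-1,μ(4)=0 ⇒ 0
[q^6] μ(6)=1,μ(3)=-1,μ(2)=-1,μ(1)=1 ⇒ 0
q^9  k|9↦μ(k): 1:1 3:-1 9:0  a_9=0
[q^10] μ(1)=1,μ(2)=-1,μ(5)=-1,μ(10)=1 ⇒ 0
[q^14] μ(1)=1,μ(2)=-1,μ(7)=-1,μ(14)=1 ⇒ 0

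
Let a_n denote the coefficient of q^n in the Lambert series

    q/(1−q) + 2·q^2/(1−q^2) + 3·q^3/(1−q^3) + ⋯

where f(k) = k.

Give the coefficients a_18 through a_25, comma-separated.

39, 20, 42, 32, 36, 24, 60, 31

d|18:{18,9,6,3,2,1}  Σf=18+9+6+3+2+1=39
d|19:{19,1}  Σf=19+1=20
[q^20] f(20)=20,f(10)=10,f(5)=5,f(4)=4,f(2)=2,f(1)=1 ⇒ 42
n=21: 1·21 3·7 7·3 21·1  f→[1+3+7+21]=32
n=22: 1·22 2·11 11·2 22·1  f→[1+2+11+22]=36
d|23:{1,23}  Σf=1+23=24
n=24: 24·1 12·2 8·3 6·4 4·6 3·8 2·12 1·24  f→[24+12+8+6+4+3+2+1]=60
q^25  k|25↦f(k): 25:25 5:5 1:1  a_25=31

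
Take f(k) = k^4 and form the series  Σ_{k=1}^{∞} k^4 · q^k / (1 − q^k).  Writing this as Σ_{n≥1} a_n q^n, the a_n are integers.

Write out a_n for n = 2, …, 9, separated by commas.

n=2: 2·1 1·2  f→[16+1]=17
n=3: 3·1 1·3  f→[81+1]=82
d|4:{4,2,1}  Σf=256+16+1=273
q^5  k|5↦f(k): 5:625 1:1  a_5=626
d|6:{6,3,2,1}  Σf=1296+81+16+1=1394
n=7: 1·7 7·1  f→[1+2401]=2402
q^8  k|8↦f(k): 8:4096 4:256 2:16 1:1  a_8=4369
n=9: 1·9 3·3 9·1  f→[1+81+6561]=6643

17, 82, 273, 626, 1394, 2402, 4369, 6643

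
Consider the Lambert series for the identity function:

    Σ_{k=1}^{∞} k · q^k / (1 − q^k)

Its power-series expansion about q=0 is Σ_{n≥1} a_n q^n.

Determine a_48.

a_48 = 124

d|48:{48,24,16,12,8,6,4,3,2,1}  Σf=48+24+16+12+8+6+4+3+2+1=124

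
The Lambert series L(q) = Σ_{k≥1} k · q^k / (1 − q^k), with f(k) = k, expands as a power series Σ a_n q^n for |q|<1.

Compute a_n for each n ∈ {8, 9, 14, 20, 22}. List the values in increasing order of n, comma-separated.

d|8:{1,2,4,8}  Σf=1+2+4+8=15
q^9  k|9↦f(k): 1:1 3:3 9:9  a_9=13
[q^14] f(14)=14,f(7)=7,f(2)=2,f(1)=1 ⇒ 24
n=20: 20·1 10·2 5·4 4·5 2·10 1·20  f→[20+10+5+4+2+1]=42
q^22  k|22↦f(k): 1:1 2:2 11:11 22:22  a_22=36

15, 13, 24, 42, 36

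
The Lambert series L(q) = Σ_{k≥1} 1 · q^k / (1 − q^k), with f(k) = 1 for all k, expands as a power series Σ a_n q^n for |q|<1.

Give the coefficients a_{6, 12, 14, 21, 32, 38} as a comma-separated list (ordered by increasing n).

n=6: 6·1 3·2 2·3 1·6  f→[1+1+1+1]=4
n=12: 1·12 2·6 3·4 4·3 6·2 12·1  f→[1+1+1+1+1+1]=6
d|14:{14,7,2,1}  Σf=1+1+1+1=4
d|21:{21,7,3,1}  Σf=1+1+1+1=4
d|32:{32,16,8,4,2,1}  Σf=1+1+1+1+1+1=6
n=38: 1·38 2·19 19·2 38·1  f→[1+1+1+1]=4

4, 6, 4, 4, 6, 4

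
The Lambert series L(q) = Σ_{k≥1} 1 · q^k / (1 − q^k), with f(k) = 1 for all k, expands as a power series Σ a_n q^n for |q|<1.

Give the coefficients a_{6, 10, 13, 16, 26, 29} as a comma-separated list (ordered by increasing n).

4, 4, 2, 5, 4, 2

d|6:{1,2,3,6}  Σf=1+1+1+1=4
q^10  k|10↦f(k): 10:1 5:1 2:1 1:1  a_10=4
n=13: 13·1 1·13  f→[1+1]=2
n=16: 1·16 2·8 4·4 8·2 16·1  f→[1+1+1+1+1]=5
q^26  k|26↦f(k): 26:1 13:1 2:1 1:1  a_26=4
n=29: 29·1 1·29  f→[1+1]=2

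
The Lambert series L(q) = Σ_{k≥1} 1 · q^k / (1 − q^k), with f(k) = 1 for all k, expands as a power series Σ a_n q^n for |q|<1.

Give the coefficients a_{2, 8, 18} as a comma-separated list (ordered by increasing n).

d|2:{1,2}  Σf=1+1=2
d|8:{8,4,2,1}  Σf=1+1+1+1=4
q^18  k|18↦f(k): 1:1 2:1 3:1 6:1 9:1 18:1  a_18=6

2, 4, 6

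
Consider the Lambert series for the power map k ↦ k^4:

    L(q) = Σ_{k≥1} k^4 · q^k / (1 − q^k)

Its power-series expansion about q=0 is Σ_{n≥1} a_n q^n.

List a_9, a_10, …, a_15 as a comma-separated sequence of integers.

6643, 10642, 14642, 22386, 28562, 40834, 51332

n=9: 1·9 3·3 9·1  f→[1+81+6561]=6643
q^10  k|10↦f(k): 10:10000 5:625 2:16 1:1  a_10=10642
n=11: 1·11 11·1  f→[1+14641]=14642
n=12: 1·12 2·6 3·4 4·3 6·2 12·1  f→[1+16+81+256+1296+20736]=22386
n=13: 13·1 1·13  f→[28561+1]=28562
n=14: 1·14 2·7 7·2 14·1  f→[1+16+2401+38416]=40834
d|15:{15,5,3,1}  Σf=50625+625+81+1=51332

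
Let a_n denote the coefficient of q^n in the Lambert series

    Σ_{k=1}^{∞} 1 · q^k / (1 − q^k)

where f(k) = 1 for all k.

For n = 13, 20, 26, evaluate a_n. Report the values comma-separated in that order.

2, 6, 4

n=13: 13·1 1·13  f→[1+1]=2
q^20  k|20↦f(k): 20:1 10:1 5:1 4:1 2:1 1:1  a_20=6
[q^26] f(1)=1,f(2)=1,f(13)=1,f(26)=1 ⇒ 4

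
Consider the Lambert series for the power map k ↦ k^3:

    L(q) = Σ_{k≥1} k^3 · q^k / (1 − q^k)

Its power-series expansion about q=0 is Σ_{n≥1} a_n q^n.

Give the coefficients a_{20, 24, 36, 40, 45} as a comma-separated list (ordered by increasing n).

9198, 16380, 55261, 73710, 95382

q^20  k|20↦f(k): 20:8000 10:1000 5:125 4:64 2:8 1:1  a_20=9198
q^24  k|24↦f(k): 24:13824 12:1728 8:512 6:216 4:64 3:27 2:8 1:1  a_24=16380
q^36  k|36↦f(k): 1:1 2:8 3:27 4:64 6:216 9:729 12:1728 18:5832 36:46656  a_36=55261
q^40  k|40↦f(k): 1:1 2:8 4:64 5:125 8:512 10:1000 20:8000 40:64000  a_40=73710
[q^45] f(45)=91125,f(15)=3375,f(9)=729,f(5)=125,f(3)=27,f(1)=1 ⇒ 95382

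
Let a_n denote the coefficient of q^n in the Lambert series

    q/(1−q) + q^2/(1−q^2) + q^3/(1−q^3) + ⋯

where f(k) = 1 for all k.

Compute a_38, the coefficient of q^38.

d|38:{1,2,19,38}  Σf=1+1+1+1=4

a_38 = 4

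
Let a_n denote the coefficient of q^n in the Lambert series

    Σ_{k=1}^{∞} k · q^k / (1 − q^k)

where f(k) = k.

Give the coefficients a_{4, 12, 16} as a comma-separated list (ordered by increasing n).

7, 28, 31

[q^4] f(4)=4,f(2)=2,f(1)=1 ⇒ 7
q^12  k|12↦f(k): 12:12 6:6 4:4 3:3 2:2 1:1  a_12=28
q^16  k|16↦f(k): 16:16 8:8 4:4 2:2 1:1  a_16=31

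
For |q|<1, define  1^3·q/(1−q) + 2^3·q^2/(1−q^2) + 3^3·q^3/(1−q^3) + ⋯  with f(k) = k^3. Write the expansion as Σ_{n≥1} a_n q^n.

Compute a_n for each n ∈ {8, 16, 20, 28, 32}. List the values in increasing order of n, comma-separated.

[q^8] f(1)=1,f(2)=8,f(4)=64,f(8)=512 ⇒ 585
[q^16] f(1)=1,f(2)=8,f(4)=64,f(8)=512,f(16)=4096 ⇒ 4681
q^20  k|20↦f(k): 1:1 2:8 4:64 5:125 10:1000 20:8000  a_20=9198
[q^28] f(1)=1,f(2)=8,f(4)=64,f(7)=343,f(14)=2744,f(28)=21952 ⇒ 25112
d|32:{1,2,4,8,16,32}  Σf=1+8+64+512+4096+32768=37449

585, 4681, 9198, 25112, 37449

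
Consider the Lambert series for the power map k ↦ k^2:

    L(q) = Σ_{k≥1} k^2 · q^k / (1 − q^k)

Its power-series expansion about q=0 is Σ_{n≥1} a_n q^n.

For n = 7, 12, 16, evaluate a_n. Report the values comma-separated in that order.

50, 210, 341

d|7:{7,1}  Σf=49+1=50
n=12: 12·1 6·2 4·3 3·4 2·6 1·12  f→[144+36+16+9+4+1]=210
d|16:{16,8,4,2,1}  Σf=256+64+16+4+1=341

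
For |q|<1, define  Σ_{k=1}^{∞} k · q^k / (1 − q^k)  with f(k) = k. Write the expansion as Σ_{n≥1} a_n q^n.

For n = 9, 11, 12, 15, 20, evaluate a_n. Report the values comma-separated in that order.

13, 12, 28, 24, 42

d|9:{1,3,9}  Σf=1+3+9=13
d|11:{11,1}  Σf=11+1=12
n=12: 1·12 2·6 3·4 4·3 6·2 12·1  f→[1+2+3+4+6+12]=28
q^15  k|15↦f(k): 15:15 5:5 3:3 1:1  a_15=24
[q^20] f(1)=1,f(2)=2,f(4)=4,f(5)=5,f(10)=10,f(20)=20 ⇒ 42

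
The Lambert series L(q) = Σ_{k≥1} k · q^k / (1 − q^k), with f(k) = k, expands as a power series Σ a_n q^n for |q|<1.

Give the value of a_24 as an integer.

[q^24] f(1)=1,f(2)=2,f(3)=3,f(4)=4,f(6)=6,f(8)=8,f(12)=12,f(24)=24 ⇒ 60

a_24 = 60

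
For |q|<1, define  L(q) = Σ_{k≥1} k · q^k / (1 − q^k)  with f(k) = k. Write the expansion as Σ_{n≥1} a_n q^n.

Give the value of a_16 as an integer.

a_16 = 31

d|16:{1,2,4,8,16}  Σf=1+2+4+8+16=31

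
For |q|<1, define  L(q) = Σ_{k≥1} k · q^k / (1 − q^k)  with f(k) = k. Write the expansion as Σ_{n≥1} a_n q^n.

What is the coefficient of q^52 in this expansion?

a_52 = 98

[q^52] f(1)=1,f(2)=2,f(4)=4,f(13)=13,f(26)=26,f(52)=52 ⇒ 98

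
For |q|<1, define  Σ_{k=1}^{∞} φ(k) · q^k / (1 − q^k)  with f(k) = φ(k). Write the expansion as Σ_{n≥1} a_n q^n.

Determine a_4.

[q^4] φ(4)=2,φ(2)=1,φ(1)=1 ⇒ 4

a_4 = 4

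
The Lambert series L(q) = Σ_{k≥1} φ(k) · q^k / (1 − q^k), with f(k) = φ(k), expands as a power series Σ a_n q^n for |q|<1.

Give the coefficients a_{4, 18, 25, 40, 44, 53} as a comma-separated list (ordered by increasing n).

d|4:{4,2,1}  Σφ=2+1+1=4
[q^18] φ(1)=1,φ(2)=1,φ(3)=2,φ(6)=2,φ(9)=6,φ(18)=6 ⇒ 18
q^25  k|25↦φ(k): 1:1 5:4 25:20  a_25=25
d|40:{1,2,4,5,8,10,20,40}  Σφ=1+1+2+4+4+4+8+16=40
[q^44] φ(1)=1,φ(2)=1,φ(4)=2,φ(11)=10,φ(22)=10,φ(44)=20 ⇒ 44
d|53:{53,1}  Σφ=52+1=53

4, 18, 25, 40, 44, 53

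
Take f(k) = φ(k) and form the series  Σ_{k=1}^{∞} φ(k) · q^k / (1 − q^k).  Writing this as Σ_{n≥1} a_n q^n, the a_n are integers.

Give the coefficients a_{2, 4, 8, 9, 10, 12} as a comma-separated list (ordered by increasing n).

n=2: 2·1 1·2  φ→[1+1]=2
d|4:{1,2,4}  Σφ=1+1+2=4
q^8  k|8↦φ(k): 1:1 2:1 4:2 8:4  a_8=8
d|9:{9,3,1}  Σφ=6+2+1=9
n=10: 10·1 5·2 2·5 1·10  φ→[4+4+1+1]=10
[q^12] φ(12)=4,φ(6)=2,φ(4)=2,φ(3)=2,φ(2)=1,φ(1)=1 ⇒ 12

2, 4, 8, 9, 10, 12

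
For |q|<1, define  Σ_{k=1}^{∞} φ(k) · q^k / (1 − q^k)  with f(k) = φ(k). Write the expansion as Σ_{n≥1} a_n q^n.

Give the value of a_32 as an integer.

d|32:{32,16,8,4,2,1}  Σφ=16+8+4+2+1+1=32

a_32 = 32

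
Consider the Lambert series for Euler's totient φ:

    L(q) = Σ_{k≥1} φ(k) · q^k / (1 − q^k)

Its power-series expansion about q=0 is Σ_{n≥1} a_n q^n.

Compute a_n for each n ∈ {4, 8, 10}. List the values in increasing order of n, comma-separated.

n=4: 1·4 2·2 4·1  φ→[1+1+2]=4
[q^8] φ(1)=1,φ(2)=1,φ(4)=2,φ(8)=4 ⇒ 8
n=10: 10·1 5·2 2·5 1·10  φ→[4+4+1+1]=10

4, 8, 10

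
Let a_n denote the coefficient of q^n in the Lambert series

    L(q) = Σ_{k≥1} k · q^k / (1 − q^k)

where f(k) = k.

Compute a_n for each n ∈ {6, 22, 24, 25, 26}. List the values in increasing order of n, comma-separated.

12, 36, 60, 31, 42

n=6: 1·6 2·3 3·2 6·1  f→[1+2+3+6]=12
n=22: 22·1 11·2 2·11 1·22  f→[22+11+2+1]=36
[q^24] f(1)=1,f(2)=2,f(3)=3,f(4)=4,f(6)=6,f(8)=8,f(12)=12,f(24)=24 ⇒ 60
n=25: 1·25 5·5 25·1  f→[1+5+25]=31
q^26  k|26↦f(k): 1:1 2:2 13:13 26:26  a_26=42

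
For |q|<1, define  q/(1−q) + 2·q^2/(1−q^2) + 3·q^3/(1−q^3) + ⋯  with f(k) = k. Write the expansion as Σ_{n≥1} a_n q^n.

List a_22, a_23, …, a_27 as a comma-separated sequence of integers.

36, 24, 60, 31, 42, 40

[q^22] f(1)=1,f(2)=2,f(11)=11,f(22)=22 ⇒ 36
[q^23] f(1)=1,f(23)=23 ⇒ 24
d|24:{24,12,8,6,4,3,2,1}  Σf=24+12+8+6+4+3+2+1=60
[q^25] f(1)=1,f(5)=5,f(25)=25 ⇒ 31
d|26:{26,13,2,1}  Σf=26+13+2+1=42
q^27  k|27↦f(k): 27:27 9:9 3:3 1:1  a_27=40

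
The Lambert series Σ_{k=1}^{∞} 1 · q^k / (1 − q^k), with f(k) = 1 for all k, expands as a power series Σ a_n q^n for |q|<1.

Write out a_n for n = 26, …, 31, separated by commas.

q^26  k|26↦f(k): 1:1 2:1 13:1 26:1  a_26=4
q^27  k|27↦f(k): 27:1 9:1 3:1 1:1  a_27=4
d|28:{1,2,4,7,14,28}  Σf=1+1+1+1+1+1=6
q^29  k|29↦f(k): 1:1 29:1  a_29=2
q^30  k|30↦f(k): 1:1 2:1 3:1 5:1 6:1 10:1 15:1 30:1  a_30=8
q^31  k|31↦f(k): 31:1 1:1  a_31=2

4, 4, 6, 2, 8, 2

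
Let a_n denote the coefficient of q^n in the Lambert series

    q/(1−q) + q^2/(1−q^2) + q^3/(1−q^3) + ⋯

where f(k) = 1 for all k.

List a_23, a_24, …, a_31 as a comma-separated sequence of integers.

q^23  k|23↦f(k): 23:1 1:1  a_23=2
[q^24] f(24)=1,f(12)=1,f(8)=1,f(6)=1,f(4)=1,f(3)=1,f(2)=1,f(1)=1 ⇒ 8
q^25  k|25↦f(k): 1:1 5:1 25:1  a_25=3
d|26:{1,2,13,26}  Σf=1+1+1+1=4
q^27  k|27↦f(k): 1:1 3:1 9:1 27:1  a_27=4
n=28: 1·28 2·14 4·7 7·4 14·2 28·1  f→[1+1+1+1+1+1]=6
q^29  k|29↦f(k): 29:1 1:1  a_29=2
n=30: 30·1 15·2 10·3 6·5 5·6 3·10 2·15 1·30  f→[1+1+1+1+1+1+1+1]=8
[q^31] f(31)=1,f(1)=1 ⇒ 2

2, 8, 3, 4, 4, 6, 2, 8, 2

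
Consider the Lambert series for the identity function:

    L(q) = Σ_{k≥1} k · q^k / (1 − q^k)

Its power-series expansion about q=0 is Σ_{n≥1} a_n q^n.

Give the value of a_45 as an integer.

a_45 = 78

q^45  k|45↦f(k): 1:1 3:3 5:5 9:9 15:15 45:45  a_45=78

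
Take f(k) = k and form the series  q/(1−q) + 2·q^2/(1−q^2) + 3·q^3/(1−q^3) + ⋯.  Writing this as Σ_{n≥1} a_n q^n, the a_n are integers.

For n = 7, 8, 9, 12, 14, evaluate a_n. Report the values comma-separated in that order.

q^7  k|7↦f(k): 7:7 1:1  a_7=8
q^8  k|8↦f(k): 1:1 2:2 4:4 8:8  a_8=15
d|9:{1,3,9}  Σf=1+3+9=13
n=12: 12·1 6·2 4·3 3·4 2·6 1·12  f→[12+6+4+3+2+1]=28
n=14: 1·14 2·7 7·2 14·1  f→[1+2+7+14]=24

8, 15, 13, 28, 24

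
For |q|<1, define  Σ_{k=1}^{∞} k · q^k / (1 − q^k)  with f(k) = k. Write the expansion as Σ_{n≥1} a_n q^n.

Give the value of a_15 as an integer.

a_15 = 24

q^15  k|15↦f(k): 15:15 5:5 3:3 1:1  a_15=24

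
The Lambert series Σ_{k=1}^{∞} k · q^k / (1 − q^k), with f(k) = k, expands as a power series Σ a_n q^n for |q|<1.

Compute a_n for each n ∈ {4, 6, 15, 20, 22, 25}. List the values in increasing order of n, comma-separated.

q^4  k|4↦f(k): 4:4 2:2 1:1  a_4=7
n=6: 6·1 3·2 2·3 1·6  f→[6+3+2+1]=12
q^15  k|15↦f(k): 1:1 3:3 5:5 15:15  a_15=24
n=20: 20·1 10·2 5·4 4·5 2·10 1·20  f→[20+10+5+4+2+1]=42
q^22  k|22↦f(k): 1:1 2:2 11:11 22:22  a_22=36
n=25: 25·1 5·5 1·25  f→[25+5+1]=31

7, 12, 24, 42, 36, 31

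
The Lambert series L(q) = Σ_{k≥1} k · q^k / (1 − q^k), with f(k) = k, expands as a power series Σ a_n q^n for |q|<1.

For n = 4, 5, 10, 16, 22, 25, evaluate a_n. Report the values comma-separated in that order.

d|4:{4,2,1}  Σf=4+2+1=7
[q^5] f(5)=5,f(1)=1 ⇒ 6
q^10  k|10↦f(k): 10:10 5:5 2:2 1:1  a_10=18
[q^16] f(16)=16,f(8)=8,f(4)=4,f(2)=2,f(1)=1 ⇒ 31
n=22: 22·1 11·2 2·11 1·22  f→[22+11+2+1]=36
n=25: 25·1 5·5 1·25  f→[25+5+1]=31

7, 6, 18, 31, 36, 31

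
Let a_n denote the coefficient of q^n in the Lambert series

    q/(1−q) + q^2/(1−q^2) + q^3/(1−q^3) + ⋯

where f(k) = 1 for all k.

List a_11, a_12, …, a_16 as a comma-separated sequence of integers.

d|11:{11,1}  Σf=1+1=2
q^12  k|12↦f(k): 1:1 2:1 3:1 4:1 6:1 12:1  a_12=6
n=13: 1·13 13·1  f→[1+1]=2
q^14  k|14↦f(k): 1:1 2:1 7:1 14:1  a_14=4
[q^15] f(1)=1,f(3)=1,f(5)=1,f(15)=1 ⇒ 4
n=16: 1·16 2·8 4·4 8·2 16·1  f→[1+1+1+1+1]=5

2, 6, 2, 4, 4, 5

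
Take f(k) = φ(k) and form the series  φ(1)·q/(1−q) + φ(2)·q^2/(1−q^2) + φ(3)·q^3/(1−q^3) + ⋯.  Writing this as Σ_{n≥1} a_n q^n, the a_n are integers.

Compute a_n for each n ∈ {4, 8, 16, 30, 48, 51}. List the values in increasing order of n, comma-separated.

q^4  k|4↦φ(k): 1:1 2:1 4:2  a_4=4
d|8:{8,4,2,1}  Σφ=4+2+1+1=8
d|16:{16,8,4,2,1}  Σφ=8+4+2+1+1=16
q^30  k|30↦φ(k): 30:8 15:8 10:4 6:2 5:4 3:2 2:1 1:1  a_30=30
d|48:{1,2,3,4,6,8,12,16,24,48}  Σφ=1+1+2+2+2+4+4+8+8+16=48
d|51:{51,17,3,1}  Σφ=32+16+2+1=51

4, 8, 16, 30, 48, 51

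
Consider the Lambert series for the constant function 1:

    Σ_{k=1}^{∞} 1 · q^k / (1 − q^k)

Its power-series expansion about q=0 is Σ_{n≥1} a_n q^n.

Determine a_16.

[q^16] f(1)=1,f(2)=1,f(4)=1,f(8)=1,f(16)=1 ⇒ 5

a_16 = 5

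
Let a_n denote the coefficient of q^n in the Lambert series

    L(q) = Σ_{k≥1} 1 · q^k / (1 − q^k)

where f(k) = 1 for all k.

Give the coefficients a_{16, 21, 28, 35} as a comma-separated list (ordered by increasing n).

d|16:{1,2,4,8,16}  Σf=1+1+1+1+1=5
n=21: 21·1 7·3 3·7 1·21  f→[1+1+1+1]=4
[q^28] f(1)=1,f(2)=1,f(4)=1,f(7)=1,f(14)=1,f(28)=1 ⇒ 6
n=35: 1·35 5·7 7·5 35·1  f→[1+1+1+1]=4

5, 4, 6, 4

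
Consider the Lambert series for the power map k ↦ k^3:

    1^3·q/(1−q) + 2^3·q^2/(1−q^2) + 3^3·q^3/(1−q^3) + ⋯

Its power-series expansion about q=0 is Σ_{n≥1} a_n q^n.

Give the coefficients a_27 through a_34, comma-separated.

d|27:{1,3,9,27}  Σf=1+27+729+19683=20440
d|28:{1,2,4,7,14,28}  Σf=1+8+64+343+2744+21952=25112
[q^29] f(1)=1,f(29)=24389 ⇒ 24390
q^30  k|30↦f(k): 30:27000 15:3375 10:1000 6:216 5:125 3:27 2:8 1:1  a_30=31752
q^31  k|31↦f(k): 1:1 31:29791  a_31=29792
d|32:{1,2,4,8,16,32}  Σf=1+8+64+512+4096+32768=37449
[q^33] f(1)=1,f(3)=27,f(11)=1331,f(33)=35937 ⇒ 37296
[q^34] f(34)=39304,f(17)=4913,f(2)=8,f(1)=1 ⇒ 44226

20440, 25112, 24390, 31752, 29792, 37449, 37296, 44226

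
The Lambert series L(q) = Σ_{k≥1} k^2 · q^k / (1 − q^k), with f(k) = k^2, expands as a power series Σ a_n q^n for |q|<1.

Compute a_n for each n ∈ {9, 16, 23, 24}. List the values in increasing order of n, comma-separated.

91, 341, 530, 850

q^9  k|9↦f(k): 1:1 3:9 9:81  a_9=91
d|16:{16,8,4,2,1}  Σf=256+64+16+4+1=341
[q^23] f(1)=1,f(23)=529 ⇒ 530
n=24: 24·1 12·2 8·3 6·4 4·6 3·8 2·12 1·24  f→[576+144+64+36+16+9+4+1]=850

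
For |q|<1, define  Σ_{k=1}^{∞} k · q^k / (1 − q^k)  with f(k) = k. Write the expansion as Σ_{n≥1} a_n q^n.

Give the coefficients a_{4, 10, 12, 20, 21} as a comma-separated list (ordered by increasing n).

d|4:{4,2,1}  Σf=4+2+1=7
d|10:{10,5,2,1}  Σf=10+5+2+1=18
q^12  k|12↦f(k): 12:12 6:6 4:4 3:3 2:2 1:1  a_12=28
[q^20] f(1)=1,f(2)=2,f(4)=4,f(5)=5,f(10)=10,f(20)=20 ⇒ 42
d|21:{21,7,3,1}  Σf=21+7+3+1=32

7, 18, 28, 42, 32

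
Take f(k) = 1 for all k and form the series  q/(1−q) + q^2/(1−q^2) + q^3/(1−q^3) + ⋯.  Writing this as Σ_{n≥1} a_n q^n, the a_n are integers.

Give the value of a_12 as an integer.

q^12  k|12↦f(k): 1:1 2:1 3:1 4:1 6:1 12:1  a_12=6

a_12 = 6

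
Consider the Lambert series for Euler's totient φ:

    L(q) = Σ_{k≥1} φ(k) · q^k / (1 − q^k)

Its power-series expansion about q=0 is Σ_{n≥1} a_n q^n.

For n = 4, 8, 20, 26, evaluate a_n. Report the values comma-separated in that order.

[q^4] φ(4)=2,φ(2)=1,φ(1)=1 ⇒ 4
n=8: 8·1 4·2 2·4 1·8  φ→[4+2+1+1]=8
d|20:{1,2,4,5,10,20}  Σφ=1+1+2+4+4+8=20
q^26  k|26↦φ(k): 1:1 2:1 13:12 26:12  a_26=26

4, 8, 20, 26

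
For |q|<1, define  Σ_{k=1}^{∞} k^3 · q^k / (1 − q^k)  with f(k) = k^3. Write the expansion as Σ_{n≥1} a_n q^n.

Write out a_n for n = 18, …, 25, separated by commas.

[q^18] f(18)=5832,f(9)=729,f(6)=216,f(3)=27,f(2)=8,f(1)=1 ⇒ 6813
n=19: 19·1 1·19  f→[6859+1]=6860
q^20  k|20↦f(k): 1:1 2:8 4:64 5:125 10:1000 20:8000  a_20=9198
d|21:{1,3,7,21}  Σf=1+27+343+9261=9632
q^22  k|22↦f(k): 1:1 2:8 11:1331 22:10648  a_22=11988
d|23:{23,1}  Σf=12167+1=12168
q^24  k|24↦f(k): 1:1 2:8 3:27 4:64 6:216 8:512 12:1728 24:13824  a_24=16380
q^25  k|25↦f(k): 25:15625 5:125 1:1  a_25=15751

6813, 6860, 9198, 9632, 11988, 12168, 16380, 15751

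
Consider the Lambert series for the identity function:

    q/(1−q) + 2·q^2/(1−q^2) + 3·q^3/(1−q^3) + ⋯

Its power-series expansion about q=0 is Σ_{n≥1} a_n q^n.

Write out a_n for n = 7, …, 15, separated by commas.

q^7  k|7↦f(k): 1:1 7:7  a_7=8
q^8  k|8↦f(k): 8:8 4:4 2:2 1:1  a_8=15
[q^9] f(9)=9,f(3)=3,f(1)=1 ⇒ 13
n=10: 10·1 5·2 2·5 1·10  f→[10+5+2+1]=18
n=11: 1·11 11·1  f→[1+11]=12
n=12: 12·1 6·2 4·3 3·4 2·6 1·12  f→[12+6+4+3+2+1]=28
d|13:{13,1}  Σf=13+1=14
[q^14] f(1)=1,f(2)=2,f(7)=7,f(14)=14 ⇒ 24
n=15: 1·15 3·5 5·3 15·1  f→[1+3+5+15]=24

8, 15, 13, 18, 12, 28, 14, 24, 24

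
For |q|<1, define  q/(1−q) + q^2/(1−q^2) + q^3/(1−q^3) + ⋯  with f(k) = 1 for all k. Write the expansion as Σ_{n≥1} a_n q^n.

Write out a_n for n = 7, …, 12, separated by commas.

[q^7] f(7)=1,f(1)=1 ⇒ 2
d|8:{8,4,2,1}  Σf=1+1+1+1=4
d|9:{9,3,1}  Σf=1+1+1=3
d|10:{1,2,5,10}  Σf=1+1+1+1=4
n=11: 1·11 11·1  f→[1+1]=2
n=12: 1·12 2·6 3·4 4·3 6·2 12·1  f→[1+1+1+1+1+1]=6

2, 4, 3, 4, 2, 6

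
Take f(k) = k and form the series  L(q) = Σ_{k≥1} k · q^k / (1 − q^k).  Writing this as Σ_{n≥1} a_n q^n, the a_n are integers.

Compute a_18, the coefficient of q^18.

n=18: 18·1 9·2 6·3 3·6 2·9 1·18  f→[18+9+6+3+2+1]=39

a_18 = 39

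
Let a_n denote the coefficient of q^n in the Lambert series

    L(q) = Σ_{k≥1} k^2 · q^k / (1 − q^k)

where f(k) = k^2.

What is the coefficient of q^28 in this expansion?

[q^28] f(1)=1,f(2)=4,f(4)=16,f(7)=49,f(14)=196,f(28)=784 ⇒ 1050

a_28 = 1050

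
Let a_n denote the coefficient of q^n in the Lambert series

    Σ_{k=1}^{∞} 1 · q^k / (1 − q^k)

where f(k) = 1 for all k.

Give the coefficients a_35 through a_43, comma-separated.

4, 9, 2, 4, 4, 8, 2, 8, 2

q^35  k|35↦f(k): 1:1 5:1 7:1 35:1  a_35=4
q^36  k|36↦f(k): 1:1 2:1 3:1 4:1 6:1 9:1 12:1 18:1 36:1  a_36=9
[q^37] f(37)=1,f(1)=1 ⇒ 2
n=38: 1·38 2·19 19·2 38·1  f→[1+1+1+1]=4
q^39  k|39↦f(k): 1:1 3:1 13:1 39:1  a_39=4
[q^40] f(40)=1,f(20)=1,f(10)=1,f(8)=1,f(5)=1,f(4)=1,f(2)=1,f(1)=1 ⇒ 8
d|41:{1,41}  Σf=1+1=2
[q^42] f(42)=1,f(21)=1,f(14)=1,f(7)=1,f(6)=1,f(3)=1,f(2)=1,f(1)=1 ⇒ 8
d|43:{43,1}  Σf=1+1=2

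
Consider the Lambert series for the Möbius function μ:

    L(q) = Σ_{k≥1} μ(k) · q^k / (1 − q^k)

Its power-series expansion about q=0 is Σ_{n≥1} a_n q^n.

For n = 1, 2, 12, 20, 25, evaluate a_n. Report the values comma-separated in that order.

n=1: 1·1  μ→[1]=1
n=2: 2·1 1·2  μ→[(-1)+1]=0
d|12:{1,2,3,4,6,12}  Σμ=1+(-1)+(-1)+0+1+0=0
d|20:{20,10,5,4,2,1}  Σμ=0+1+(-1)+0+(-1)+1=0
d|25:{25,5,1}  Σμ=0+(-1)+1=0

1, 0, 0, 0, 0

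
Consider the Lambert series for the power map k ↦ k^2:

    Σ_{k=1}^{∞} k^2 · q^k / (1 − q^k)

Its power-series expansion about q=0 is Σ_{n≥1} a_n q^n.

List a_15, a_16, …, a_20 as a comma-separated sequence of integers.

n=15: 15·1 5·3 3·5 1·15  f→[225+25+9+1]=260
[q^16] f(16)=256,f(8)=64,f(4)=16,f(2)=4,f(1)=1 ⇒ 341
d|17:{17,1}  Σf=289+1=290
n=18: 18·1 9·2 6·3 3·6 2·9 1·18  f→[324+81+36+9+4+1]=455
[q^19] f(1)=1,f(19)=361 ⇒ 362
n=20: 20·1 10·2 5·4 4·5 2·10 1·20  f→[400+100+25+16+4+1]=546

260, 341, 290, 455, 362, 546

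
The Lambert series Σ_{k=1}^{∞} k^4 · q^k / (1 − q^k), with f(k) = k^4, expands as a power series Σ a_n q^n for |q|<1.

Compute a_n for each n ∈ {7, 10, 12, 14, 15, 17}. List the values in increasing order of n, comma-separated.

d|7:{7,1}  Σf=2401+1=2402
n=10: 1·10 2·5 5·2 10·1  f→[1+16+625+10000]=10642
q^12  k|12↦f(k): 1:1 2:16 3:81 4:256 6:1296 12:20736  a_12=22386
q^14  k|14↦f(k): 14:38416 7:2401 2:16 1:1  a_14=40834
q^15  k|15↦f(k): 1:1 3:81 5:625 15:50625  a_15=51332
[q^17] f(17)=83521,f(1)=1 ⇒ 83522

2402, 10642, 22386, 40834, 51332, 83522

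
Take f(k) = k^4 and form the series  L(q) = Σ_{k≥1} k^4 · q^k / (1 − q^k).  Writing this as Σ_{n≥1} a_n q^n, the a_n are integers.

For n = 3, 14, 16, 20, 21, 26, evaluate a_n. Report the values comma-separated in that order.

n=3: 1·3 3·1  f→[1+81]=82
q^14  k|14↦f(k): 1:1 2:16 7:2401 14:38416  a_14=40834
d|16:{1,2,4,8,16}  Σf=1+16+256+4096+65536=69905
d|20:{1,2,4,5,10,20}  Σf=1+16+256+625+10000+160000=170898
n=21: 21·1 7·3 3·7 1·21  f→[194481+2401+81+1]=196964
[q^26] f(1)=1,f(2)=16,f(13)=28561,f(26)=456976 ⇒ 485554

82, 40834, 69905, 170898, 196964, 485554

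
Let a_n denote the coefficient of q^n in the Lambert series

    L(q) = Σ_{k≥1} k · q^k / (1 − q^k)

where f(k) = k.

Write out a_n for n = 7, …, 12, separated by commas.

n=7: 7·1 1·7  f→[7+1]=8
n=8: 8·1 4·2 2·4 1·8  f→[8+4+2+1]=15
[q^9] f(9)=9,f(3)=3,f(1)=1 ⇒ 13
q^10  k|10↦f(k): 10:10 5:5 2:2 1:1  a_10=18
d|11:{1,11}  Σf=1+11=12
n=12: 12·1 6·2 4·3 3·4 2·6 1·12  f→[12+6+4+3+2+1]=28

8, 15, 13, 18, 12, 28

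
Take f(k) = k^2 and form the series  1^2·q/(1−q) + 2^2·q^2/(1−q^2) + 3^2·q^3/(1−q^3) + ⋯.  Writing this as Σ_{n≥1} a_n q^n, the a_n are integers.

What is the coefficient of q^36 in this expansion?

[q^36] f(36)=1296,f(18)=324,f(12)=144,f(9)=81,f(6)=36,f(4)=16,f(3)=9,f(2)=4,f(1)=1 ⇒ 1911

a_36 = 1911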